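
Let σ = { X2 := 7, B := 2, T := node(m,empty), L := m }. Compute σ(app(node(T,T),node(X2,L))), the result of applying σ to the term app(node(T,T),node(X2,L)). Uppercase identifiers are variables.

Replace each occurrence of X2 with 7.
Replace each occurrence of T with node(m,empty).
Replace each occurrence of L with m.
Result: app(node(node(m,empty),node(m,empty)),node(7,m)).

app(node(node(m,empty),node(m,empty)),node(7,m))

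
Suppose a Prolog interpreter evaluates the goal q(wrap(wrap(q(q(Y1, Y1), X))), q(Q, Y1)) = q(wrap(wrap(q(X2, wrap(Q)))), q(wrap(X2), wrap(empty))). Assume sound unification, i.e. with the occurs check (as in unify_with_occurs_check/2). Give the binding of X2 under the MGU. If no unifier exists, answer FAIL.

Decompose q/2: wrap(wrap(q(q(Y1, Y1), X))) = wrap(wrap(q(X2, wrap(Q)))),  q(Q, Y1) = q(wrap(X2), wrap(empty)).
Decompose wrap/1: wrap(q(q(Y1, Y1), X)) = wrap(q(X2, wrap(Q))).
Decompose wrap/1: q(q(Y1, Y1), X) = q(X2, wrap(Q)).
Decompose q/2: q(Y1, Y1) = X2,  X = wrap(Q).
Bind X2 := q(Y1, Y1); substituting into the one remaining equation that mentions X2 gives: q(Q, Y1) = q(wrap(q(Y1, Y1)), wrap(empty)).
Bind X := wrap(Q); no other remaining equation mentions X.
Decompose q/2: Q = wrap(q(Y1, Y1)),  Y1 = wrap(empty).
Bind Q := wrap(q(Y1, Y1)); no other remaining equation mentions Q. Substituting into the earlier binding gives X := wrap(wrap(q(Y1, Y1))).
Bind Y1 := wrap(empty). Substituting into the earlier bindings gives X2 := q(wrap(empty), wrap(empty)), X := wrap(wrap(q(wrap(empty), wrap(empty)))), Q := wrap(q(wrap(empty), wrap(empty))).
MGU = { X2 -> q(wrap(empty), wrap(empty)), X -> wrap(wrap(q(wrap(empty), wrap(empty)))), Q -> wrap(q(wrap(empty), wrap(empty))), Y1 -> wrap(empty) }, so X2 -> q(wrap(empty), wrap(empty)).

q(wrap(empty), wrap(empty))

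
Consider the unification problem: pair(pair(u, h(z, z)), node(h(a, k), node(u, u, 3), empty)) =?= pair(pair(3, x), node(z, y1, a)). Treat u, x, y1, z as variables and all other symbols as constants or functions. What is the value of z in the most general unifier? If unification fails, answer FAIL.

FAIL

Decompose pair/2: pair(u, h(z, z)) =?= pair(3, x),  node(h(a, k), node(u, u, 3), empty) =?= node(z, y1, a).
Decompose pair/2: u =?= 3,  h(z, z) =?= x.
Bind u := 3; substituting into the one remaining equation that mentions u gives: node(h(a, k), node(3, 3, 3), empty) =?= node(z, y1, a).
Bind x := h(z, z); no other remaining equation mentions x.
Decompose node/3: h(a, k) =?= z,  node(3, 3, 3) =?= y1,  empty =?= a.
Bind z := h(a, k); no other remaining equation mentions z. Substituting into the earlier binding gives x := h(h(a, k), h(a, k)).
Bind y1 := node(3, 3, 3); no other remaining equation mentions y1.
Clash: constants empty and a differ; no unifier exists.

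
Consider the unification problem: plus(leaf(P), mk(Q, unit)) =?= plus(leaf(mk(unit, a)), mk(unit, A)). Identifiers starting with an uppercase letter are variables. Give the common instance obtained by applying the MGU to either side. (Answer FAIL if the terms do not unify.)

plus(leaf(mk(unit, a)), mk(unit, unit))

Decompose plus/2: leaf(P) =?= leaf(mk(unit, a)),  mk(Q, unit) =?= mk(unit, A).
Decompose leaf/1: P =?= mk(unit, a).
Bind P := mk(unit, a); no other remaining equation mentions P.
Decompose mk/2: Q =?= unit,  unit =?= A.
Bind Q := unit; no other remaining equation mentions Q.
Bind A := unit.
Applying the MGU to either side gives plus(leaf(mk(unit, a)), mk(unit, unit)).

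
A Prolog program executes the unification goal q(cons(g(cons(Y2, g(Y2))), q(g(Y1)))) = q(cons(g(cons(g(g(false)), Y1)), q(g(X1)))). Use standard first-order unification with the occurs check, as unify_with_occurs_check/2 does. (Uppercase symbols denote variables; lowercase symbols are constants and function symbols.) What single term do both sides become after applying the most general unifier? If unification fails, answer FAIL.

Decompose q/1: cons(g(cons(Y2, g(Y2))), q(g(Y1))) = cons(g(cons(g(g(false)), Y1)), q(g(X1))).
Decompose cons/2: g(cons(Y2, g(Y2))) = g(cons(g(g(false)), Y1)),  q(g(Y1)) = q(g(X1)).
Decompose g/1: cons(Y2, g(Y2)) = cons(g(g(false)), Y1).
Decompose cons/2: Y2 = g(g(false)),  g(Y2) = Y1.
Bind Y2 := g(g(false)); substituting into the one remaining equation that mentions Y2 gives: g(g(g(false))) = Y1.
Bind Y1 := g(g(g(false))); substituting into the remaining equation gives: q(g(g(g(g(false))))) = q(g(X1)).
Decompose q/1: g(g(g(g(false)))) = g(X1).
Decompose g/1: g(g(g(false))) = X1.
Bind X1 := g(g(g(false))).
Applying the MGU to either side gives q(cons(g(cons(g(g(false)), g(g(g(false))))), q(g(g(g(g(false))))))).

q(cons(g(cons(g(g(false)), g(g(g(false))))), q(g(g(g(g(false)))))))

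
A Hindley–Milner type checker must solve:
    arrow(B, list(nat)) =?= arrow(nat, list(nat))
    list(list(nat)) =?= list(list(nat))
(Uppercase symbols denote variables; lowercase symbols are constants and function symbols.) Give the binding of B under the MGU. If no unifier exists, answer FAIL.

nat

Decompose arrow/2: B =?= nat,  list(nat) =?= list(nat).
Bind B := nat; no other remaining equation mentions B.
Delete trivial equation list(nat) =?= list(nat).
Delete trivial equation list(list(nat)) =?= list(list(nat)).
MGU = { B := nat }, so B := nat.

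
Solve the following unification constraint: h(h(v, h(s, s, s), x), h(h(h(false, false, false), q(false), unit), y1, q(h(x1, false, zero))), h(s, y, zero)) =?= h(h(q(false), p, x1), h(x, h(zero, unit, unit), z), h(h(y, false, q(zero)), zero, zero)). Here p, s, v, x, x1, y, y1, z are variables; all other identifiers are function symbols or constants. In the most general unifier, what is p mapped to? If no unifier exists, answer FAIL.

h(h(zero, false, q(zero)), h(zero, false, q(zero)), h(zero, false, q(zero)))

Decompose h/3: h(v, h(s, s, s), x) =?= h(q(false), p, x1),  h(h(h(false, false, false), q(false), unit), y1, q(h(x1, false, zero))) =?= h(x, h(zero, unit, unit), z),  h(s, y, zero) =?= h(h(y, false, q(zero)), zero, zero).
Decompose h/3: v =?= q(false),  h(s, s, s) =?= p,  x =?= x1.
Bind v := q(false); no other remaining equation mentions v.
Bind p := h(s, s, s); no other remaining equation mentions p.
Bind x := x1; substituting into the one remaining equation that mentions x gives: h(h(h(false, false, false), q(false), unit), y1, q(h(x1, false, zero))) =?= h(x1, h(zero, unit, unit), z).
Decompose h/3: h(h(false, false, false), q(false), unit) =?= x1,  y1 =?= h(zero, unit, unit),  q(h(x1, false, zero)) =?= z.
Bind x1 := h(h(false, false, false), q(false), unit); substituting into the one remaining equation that mentions x1 gives: q(h(h(h(false, false, false), q(false), unit), false, zero)) =?= z. Substituting into the earlier binding gives x := h(h(false, false, false), q(false), unit).
Bind y1 := h(zero, unit, unit); no other remaining equation mentions y1.
Bind z := q(h(h(h(false, false, false), q(false), unit), false, zero)); no other remaining equation mentions z.
Decompose h/3: s =?= h(y, false, q(zero)),  y =?= zero,  zero =?= zero.
Bind s := h(y, false, q(zero)); no other remaining equation mentions s. Substituting into the earlier binding gives p := h(h(y, false, q(zero)), h(y, false, q(zero)), h(y, false, q(zero))).
Bind y := zero; no other remaining equation mentions y. Substituting into the earlier bindings gives p := h(h(zero, false, q(zero)), h(zero, false, q(zero)), h(zero, false, q(zero))), s := h(zero, false, q(zero)).
Delete trivial equation zero =?= zero.
MGU = { v -> q(false), p -> h(h(zero, false, q(zero)), h(zero, false, q(zero)), h(zero, false, q(zero))), x -> h(h(false, false, false), q(false), unit), x1 -> h(h(false, false, false), q(false), unit), y1 -> h(zero, unit, unit), z -> q(h(h(h(false, false, false), q(false), unit), false, zero)), s -> h(zero, false, q(zero)), y -> zero }, so p -> h(h(zero, false, q(zero)), h(zero, false, q(zero)), h(zero, false, q(zero))).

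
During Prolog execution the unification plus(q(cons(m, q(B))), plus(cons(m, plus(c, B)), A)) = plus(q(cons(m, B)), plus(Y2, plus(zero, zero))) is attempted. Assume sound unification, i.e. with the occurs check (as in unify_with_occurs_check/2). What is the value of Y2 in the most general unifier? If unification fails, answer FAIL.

FAIL

Decompose plus/2: q(cons(m, q(B))) = q(cons(m, B)),  plus(cons(m, plus(c, B)), A) = plus(Y2, plus(zero, zero)).
Decompose q/1: cons(m, q(B)) = cons(m, B).
Decompose cons/2: m = m,  q(B) = B.
Delete trivial equation m = m.
Occurs check fails: B occurs in q(B); the equation B = q(B) has no finite solution.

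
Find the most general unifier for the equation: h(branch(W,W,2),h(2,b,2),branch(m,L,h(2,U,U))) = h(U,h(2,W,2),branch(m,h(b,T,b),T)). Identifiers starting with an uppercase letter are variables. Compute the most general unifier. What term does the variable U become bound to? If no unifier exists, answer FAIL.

Decompose h/3: branch(W,W,2) = U,  h(2,b,2) = h(2,W,2),  branch(m,L,h(2,U,U)) = branch(m,h(b,T,b),T).
Bind U := branch(W,W,2); substituting into the one remaining equation that mentions U gives: branch(m,L,h(2,branch(W,W,2),branch(W,W,2))) = branch(m,h(b,T,b),T).
Decompose h/3: 2 = 2,  b = W,  2 = 2.
Delete trivial equation 2 = 2.
Bind W := b; substituting into the one remaining equation that mentions W gives: branch(m,L,h(2,branch(b,b,2),branch(b,b,2))) = branch(m,h(b,T,b),T). Substituting into the earlier binding gives U := branch(b,b,2).
Delete trivial equation 2 = 2.
Decompose branch/3: m = m,  L = h(b,T,b),  h(2,branch(b,b,2),branch(b,b,2)) = T.
Delete trivial equation m = m.
Bind L := h(b,T,b); no other remaining equation mentions L.
Bind T := h(2,branch(b,b,2),branch(b,b,2)). Substituting into the earlier binding gives L := h(b,h(2,branch(b,b,2),branch(b,b,2)),b).
MGU = { U ↦ branch(b,b,2), W ↦ b, L ↦ h(b,h(2,branch(b,b,2),branch(b,b,2)),b), T ↦ h(2,branch(b,b,2),branch(b,b,2)) }, so U ↦ branch(b,b,2).

branch(b,b,2)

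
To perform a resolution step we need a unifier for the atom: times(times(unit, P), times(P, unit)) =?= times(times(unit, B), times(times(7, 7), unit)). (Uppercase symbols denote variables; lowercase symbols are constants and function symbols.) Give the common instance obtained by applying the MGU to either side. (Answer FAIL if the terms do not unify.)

Decompose times/2: times(unit, P) =?= times(unit, B),  times(P, unit) =?= times(times(7, 7), unit).
Decompose times/2: unit =?= unit,  P =?= B.
Delete trivial equation unit =?= unit.
Bind P := B; substituting into the remaining equation gives: times(B, unit) =?= times(times(7, 7), unit).
Decompose times/2: B =?= times(7, 7),  unit =?= unit.
Bind B := times(7, 7); no other remaining equation mentions B. Substituting into the earlier binding gives P := times(7, 7).
Delete trivial equation unit =?= unit.
Applying the MGU to either side gives times(times(unit, times(7, 7)), times(times(7, 7), unit)).

times(times(unit, times(7, 7)), times(times(7, 7), unit))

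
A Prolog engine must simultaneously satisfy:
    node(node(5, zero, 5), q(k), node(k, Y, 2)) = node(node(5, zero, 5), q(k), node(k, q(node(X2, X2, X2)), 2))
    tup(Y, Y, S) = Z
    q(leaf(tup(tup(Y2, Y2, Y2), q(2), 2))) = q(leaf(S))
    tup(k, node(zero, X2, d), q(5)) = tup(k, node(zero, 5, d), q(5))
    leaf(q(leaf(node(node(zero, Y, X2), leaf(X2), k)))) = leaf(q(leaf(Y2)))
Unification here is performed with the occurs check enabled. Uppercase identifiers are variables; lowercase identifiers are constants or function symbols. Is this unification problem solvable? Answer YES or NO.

YES

Decompose node/3: node(5, zero, 5) = node(5, zero, 5),  q(k) = q(k),  node(k, Y, 2) = node(k, q(node(X2, X2, X2)), 2).
Delete trivial equation node(5, zero, 5) = node(5, zero, 5).
Delete trivial equation q(k) = q(k).
Decompose node/3: k = k,  Y = q(node(X2, X2, X2)),  2 = 2.
Delete trivial equation k = k.
Bind Y := q(node(X2, X2, X2)); substituting into the 2 remaining equations that mention Y gives: tup(q(node(X2, X2, X2)), q(node(X2, X2, X2)), S) = Z,  leaf(q(leaf(node(node(zero, q(node(X2, X2, X2)), X2), leaf(X2), k)))) = leaf(q(leaf(Y2))).
Delete trivial equation 2 = 2.
Bind Z := tup(q(node(X2, X2, X2)), q(node(X2, X2, X2)), S); no other remaining equation mentions Z.
Decompose q/1: leaf(tup(tup(Y2, Y2, Y2), q(2), 2)) = leaf(S).
Decompose leaf/1: tup(tup(Y2, Y2, Y2), q(2), 2) = S.
Bind S := tup(tup(Y2, Y2, Y2), q(2), 2); no other remaining equation mentions S. Substituting into the earlier binding gives Z := tup(q(node(X2, X2, X2)), q(node(X2, X2, X2)), tup(tup(Y2, Y2, Y2), q(2), 2)).
Decompose tup/3: k = k,  node(zero, X2, d) = node(zero, 5, d),  q(5) = q(5).
Delete trivial equation k = k.
Decompose node/3: zero = zero,  X2 = 5,  d = d.
Delete trivial equation zero = zero.
Bind X2 := 5; substituting into the one remaining equation that mentions X2 gives: leaf(q(leaf(node(node(zero, q(node(5, 5, 5)), 5), leaf(5), k)))) = leaf(q(leaf(Y2))). Substituting into the earlier bindings gives Y := q(node(5, 5, 5)), Z := tup(q(node(5, 5, 5)), q(node(5, 5, 5)), tup(tup(Y2, Y2, Y2), q(2), 2)).
Delete trivial equation d = d.
Delete trivial equation q(5) = q(5).
Decompose leaf/1: q(leaf(node(node(zero, q(node(5, 5, 5)), 5), leaf(5), k))) = q(leaf(Y2)).
Decompose q/1: leaf(node(node(zero, q(node(5, 5, 5)), 5), leaf(5), k)) = leaf(Y2).
Decompose leaf/1: node(node(zero, q(node(5, 5, 5)), 5), leaf(5), k) = Y2.
Bind Y2 := node(node(zero, q(node(5, 5, 5)), 5), leaf(5), k). Substituting into the earlier bindings gives Z := tup(q(node(5, 5, 5)), q(node(5, 5, 5)), tup(tup(node(node(zero, q(node(5, 5, 5)), 5), leaf(5), k), node(node(zero, q(node(5, 5, 5)), 5), leaf(5), k), node(node(zero, q(node(5, 5, 5)), 5), leaf(5), k)), q(2), 2)), S := tup(tup(node(node(zero, q(node(5, 5, 5)), 5), leaf(5), k), node(node(zero, q(node(5, 5, 5)), 5), leaf(5), k), node(node(zero, q(node(5, 5, 5)), 5), leaf(5), k)), q(2), 2).
No equations remain and no clash or occurs-check failure arose, so a unifier exists.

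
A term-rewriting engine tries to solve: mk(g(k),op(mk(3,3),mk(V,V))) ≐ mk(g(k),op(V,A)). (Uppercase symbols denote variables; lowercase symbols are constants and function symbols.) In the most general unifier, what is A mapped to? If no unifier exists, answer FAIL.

Decompose mk/2: g(k) ≐ g(k),  op(mk(3,3),mk(V,V)) ≐ op(V,A).
Delete trivial equation g(k) ≐ g(k).
Decompose op/2: mk(3,3) ≐ V,  mk(V,V) ≐ A.
Bind V := mk(3,3); substituting into the remaining equation gives: mk(mk(3,3),mk(3,3)) ≐ A.
Bind A := mk(mk(3,3),mk(3,3)).
MGU = { V -> mk(3,3), A -> mk(mk(3,3),mk(3,3)) }, so A -> mk(mk(3,3),mk(3,3)).

mk(mk(3,3),mk(3,3))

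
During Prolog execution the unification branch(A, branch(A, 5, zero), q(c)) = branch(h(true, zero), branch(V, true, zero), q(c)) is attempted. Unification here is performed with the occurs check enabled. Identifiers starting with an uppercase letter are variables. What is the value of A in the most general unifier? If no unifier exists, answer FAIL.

FAIL

Decompose branch/3: A = h(true, zero),  branch(A, 5, zero) = branch(V, true, zero),  q(c) = q(c).
Bind A := h(true, zero); substituting into the one remaining equation that mentions A gives: branch(h(true, zero), 5, zero) = branch(V, true, zero).
Decompose branch/3: h(true, zero) = V,  5 = true,  zero = zero.
Bind V := h(true, zero); no other remaining equation mentions V.
Clash: constants 5 and true differ; no unifier exists.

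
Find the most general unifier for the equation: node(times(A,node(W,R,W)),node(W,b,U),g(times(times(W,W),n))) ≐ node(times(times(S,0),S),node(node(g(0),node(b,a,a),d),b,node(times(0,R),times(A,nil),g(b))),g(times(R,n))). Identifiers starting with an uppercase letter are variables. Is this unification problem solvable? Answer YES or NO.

Decompose node/3: times(A,node(W,R,W)) ≐ times(times(S,0),S),  node(W,b,U) ≐ node(node(g(0),node(b,a,a),d),b,node(times(0,R),times(A,nil),g(b))),  g(times(times(W,W),n)) ≐ g(times(R,n)).
Decompose times/2: A ≐ times(S,0),  node(W,R,W) ≐ S.
Bind A := times(S,0); substituting into the one remaining equation that mentions A gives: node(W,b,U) ≐ node(node(g(0),node(b,a,a),d),b,node(times(0,R),times(times(S,0),nil),g(b))).
Bind S := node(W,R,W); substituting into the one remaining equation that mentions S gives: node(W,b,U) ≐ node(node(g(0),node(b,a,a),d),b,node(times(0,R),times(times(node(W,R,W),0),nil),g(b))). Substituting into the earlier binding gives A := times(node(W,R,W),0).
Decompose node/3: W ≐ node(g(0),node(b,a,a),d),  b ≐ b,  U ≐ node(times(0,R),times(times(node(W,R,W),0),nil),g(b)).
Bind W := node(g(0),node(b,a,a),d); substituting into the 2 remaining equations that mention W gives: U ≐ node(times(0,R),times(times(node(node(g(0),node(b,a,a),d),R,node(g(0),node(b,a,a),d)),0),nil),g(b)),  g(times(times(node(g(0),node(b,a,a),d),node(g(0),node(b,a,a),d)),n)) ≐ g(times(R,n)). Substituting into the earlier bindings gives A := times(node(node(g(0),node(b,a,a),d),R,node(g(0),node(b,a,a),d)),0), S := node(node(g(0),node(b,a,a),d),R,node(g(0),node(b,a,a),d)).
Delete trivial equation b ≐ b.
Bind U := node(times(0,R),times(times(node(node(g(0),node(b,a,a),d),R,node(g(0),node(b,a,a),d)),0),nil),g(b)); no other remaining equation mentions U.
Decompose g/1: times(times(node(g(0),node(b,a,a),d),node(g(0),node(b,a,a),d)),n) ≐ times(R,n).
Decompose times/2: times(node(g(0),node(b,a,a),d),node(g(0),node(b,a,a),d)) ≐ R,  n ≐ n.
Bind R := times(node(g(0),node(b,a,a),d),node(g(0),node(b,a,a),d)); no other remaining equation mentions R. Substituting into the earlier bindings gives A := times(node(node(g(0),node(b,a,a),d),times(node(g(0),node(b,a,a),d),node(g(0),node(b,a,a),d)),node(g(0),node(b,a,a),d)),0), S := node(node(g(0),node(b,a,a),d),times(node(g(0),node(b,a,a),d),node(g(0),node(b,a,a),d)),node(g(0),node(b,a,a),d)), U := node(times(0,times(node(g(0),node(b,a,a),d),node(g(0),node(b,a,a),d))),times(times(node(node(g(0),node(b,a,a),d),times(node(g(0),node(b,a,a),d),node(g(0),node(b,a,a),d)),node(g(0),node(b,a,a),d)),0),nil),g(b)).
Delete trivial equation n ≐ n.
No equations remain and no clash or occurs-check failure arose, so a unifier exists.

YES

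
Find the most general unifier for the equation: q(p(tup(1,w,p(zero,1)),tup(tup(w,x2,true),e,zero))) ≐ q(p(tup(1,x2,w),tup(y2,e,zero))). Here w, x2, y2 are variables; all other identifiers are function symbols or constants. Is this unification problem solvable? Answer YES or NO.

Decompose q/1: p(tup(1,w,p(zero,1)),tup(tup(w,x2,true),e,zero)) ≐ p(tup(1,x2,w),tup(y2,e,zero)).
Decompose p/2: tup(1,w,p(zero,1)) ≐ tup(1,x2,w),  tup(tup(w,x2,true),e,zero) ≐ tup(y2,e,zero).
Decompose tup/3: 1 ≐ 1,  w ≐ x2,  p(zero,1) ≐ w.
Delete trivial equation 1 ≐ 1.
Bind w := x2; substituting into the remaining equations gives: p(zero,1) ≐ x2,  tup(tup(x2,x2,true),e,zero) ≐ tup(y2,e,zero).
Bind x2 := p(zero,1); substituting into the remaining equation gives: tup(tup(p(zero,1),p(zero,1),true),e,zero) ≐ tup(y2,e,zero). Substituting into the earlier binding gives w := p(zero,1).
Decompose tup/3: tup(p(zero,1),p(zero,1),true) ≐ y2,  e ≐ e,  zero ≐ zero.
Bind y2 := tup(p(zero,1),p(zero,1),true); no other remaining equation mentions y2.
Delete trivial equation e ≐ e.
Delete trivial equation zero ≐ zero.
No equations remain and no clash or occurs-check failure arose, so a unifier exists.

YES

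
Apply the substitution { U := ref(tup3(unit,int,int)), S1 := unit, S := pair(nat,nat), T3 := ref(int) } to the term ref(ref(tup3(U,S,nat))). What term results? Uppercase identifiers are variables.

Replace each occurrence of U with ref(tup3(unit,int,int)).
Replace each occurrence of S with pair(nat,nat).
Result: ref(ref(tup3(ref(tup3(unit,int,int)),pair(nat,nat),nat))).

ref(ref(tup3(ref(tup3(unit,int,int)),pair(nat,nat),nat)))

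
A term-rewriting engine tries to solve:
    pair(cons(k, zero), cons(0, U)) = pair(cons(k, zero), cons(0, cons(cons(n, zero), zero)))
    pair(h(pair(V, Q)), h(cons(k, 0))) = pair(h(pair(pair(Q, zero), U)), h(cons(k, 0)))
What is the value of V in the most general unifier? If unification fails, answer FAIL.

Decompose pair/2: cons(k, zero) = cons(k, zero),  cons(0, U) = cons(0, cons(cons(n, zero), zero)).
Delete trivial equation cons(k, zero) = cons(k, zero).
Decompose cons/2: 0 = 0,  U = cons(cons(n, zero), zero).
Delete trivial equation 0 = 0.
Bind U := cons(cons(n, zero), zero); substituting into the remaining equation gives: pair(h(pair(V, Q)), h(cons(k, 0))) = pair(h(pair(pair(Q, zero), cons(cons(n, zero), zero))), h(cons(k, 0))).
Decompose pair/2: h(pair(V, Q)) = h(pair(pair(Q, zero), cons(cons(n, zero), zero))),  h(cons(k, 0)) = h(cons(k, 0)).
Decompose h/1: pair(V, Q) = pair(pair(Q, zero), cons(cons(n, zero), zero)).
Decompose pair/2: V = pair(Q, zero),  Q = cons(cons(n, zero), zero).
Bind V := pair(Q, zero); no other remaining equation mentions V.
Bind Q := cons(cons(n, zero), zero); no other remaining equation mentions Q. Substituting into the earlier binding gives V := pair(cons(cons(n, zero), zero), zero).
Delete trivial equation h(cons(k, 0)) = h(cons(k, 0)).
MGU = { U := cons(cons(n, zero), zero), V := pair(cons(cons(n, zero), zero), zero), Q := cons(cons(n, zero), zero) }, so V := pair(cons(cons(n, zero), zero), zero).

pair(cons(cons(n, zero), zero), zero)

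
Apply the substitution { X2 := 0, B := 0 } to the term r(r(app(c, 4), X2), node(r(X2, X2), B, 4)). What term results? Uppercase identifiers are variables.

r(r(app(c, 4), 0), node(r(0, 0), 0, 4))

Replace each occurrence of X2 with 0.
Replace each occurrence of B with 0.
Result: r(r(app(c, 4), 0), node(r(0, 0), 0, 4)).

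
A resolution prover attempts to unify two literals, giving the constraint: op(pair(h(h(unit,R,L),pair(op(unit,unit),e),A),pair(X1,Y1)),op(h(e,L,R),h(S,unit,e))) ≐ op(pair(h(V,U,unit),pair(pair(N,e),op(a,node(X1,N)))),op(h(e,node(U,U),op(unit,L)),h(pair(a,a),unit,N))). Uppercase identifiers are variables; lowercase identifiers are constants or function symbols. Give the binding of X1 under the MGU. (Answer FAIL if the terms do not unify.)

pair(e,e)

Decompose op/2: pair(h(h(unit,R,L),pair(op(unit,unit),e),A),pair(X1,Y1)) ≐ pair(h(V,U,unit),pair(pair(N,e),op(a,node(X1,N)))),  op(h(e,L,R),h(S,unit,e)) ≐ op(h(e,node(U,U),op(unit,L)),h(pair(a,a),unit,N)).
Decompose pair/2: h(h(unit,R,L),pair(op(unit,unit),e),A) ≐ h(V,U,unit),  pair(X1,Y1) ≐ pair(pair(N,e),op(a,node(X1,N))).
Decompose h/3: h(unit,R,L) ≐ V,  pair(op(unit,unit),e) ≐ U,  A ≐ unit.
Bind V := h(unit,R,L); no other remaining equation mentions V.
Bind U := pair(op(unit,unit),e); substituting into the one remaining equation that mentions U gives: op(h(e,L,R),h(S,unit,e)) ≐ op(h(e,node(pair(op(unit,unit),e),pair(op(unit,unit),e)),op(unit,L)),h(pair(a,a),unit,N)).
Bind A := unit; no other remaining equation mentions A.
Decompose pair/2: X1 ≐ pair(N,e),  Y1 ≐ op(a,node(X1,N)).
Bind X1 := pair(N,e); substituting into the one remaining equation that mentions X1 gives: Y1 ≐ op(a,node(pair(N,e),N)).
Bind Y1 := op(a,node(pair(N,e),N)); no other remaining equation mentions Y1.
Decompose op/2: h(e,L,R) ≐ h(e,node(pair(op(unit,unit),e),pair(op(unit,unit),e)),op(unit,L)),  h(S,unit,e) ≐ h(pair(a,a),unit,N).
Decompose h/3: e ≐ e,  L ≐ node(pair(op(unit,unit),e),pair(op(unit,unit),e)),  R ≐ op(unit,L).
Delete trivial equation e ≐ e.
Bind L := node(pair(op(unit,unit),e),pair(op(unit,unit),e)); substituting into the one remaining equation that mentions L gives: R ≐ op(unit,node(pair(op(unit,unit),e),pair(op(unit,unit),e))). Substituting into the earlier binding gives V := h(unit,R,node(pair(op(unit,unit),e),pair(op(unit,unit),e))).
Bind R := op(unit,node(pair(op(unit,unit),e),pair(op(unit,unit),e))); no other remaining equation mentions R. Substituting into the earlier binding gives V := h(unit,op(unit,node(pair(op(unit,unit),e),pair(op(unit,unit),e))),node(pair(op(unit,unit),e),pair(op(unit,unit),e))).
Decompose h/3: S ≐ pair(a,a),  unit ≐ unit,  e ≐ N.
Bind S := pair(a,a); no other remaining equation mentions S.
Delete trivial equation unit ≐ unit.
Bind N := e. Substituting into the earlier bindings gives X1 := pair(e,e), Y1 := op(a,node(pair(e,e),e)).
MGU = { V ↦ h(unit,op(unit,node(pair(op(unit,unit),e),pair(op(unit,unit),e))),node(pair(op(unit,unit),e),pair(op(unit,unit),e))), U ↦ pair(op(unit,unit),e), A ↦ unit, X1 ↦ pair(e,e), Y1 ↦ op(a,node(pair(e,e),e)), L ↦ node(pair(op(unit,unit),e),pair(op(unit,unit),e)), R ↦ op(unit,node(pair(op(unit,unit),e),pair(op(unit,unit),e))), S ↦ pair(a,a), N ↦ e }, so X1 ↦ pair(e,e).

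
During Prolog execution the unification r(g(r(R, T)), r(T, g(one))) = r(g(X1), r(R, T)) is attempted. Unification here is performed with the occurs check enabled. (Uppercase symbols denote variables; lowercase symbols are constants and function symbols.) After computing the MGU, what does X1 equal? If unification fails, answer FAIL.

r(g(one), g(one))

Decompose r/2: g(r(R, T)) = g(X1),  r(T, g(one)) = r(R, T).
Decompose g/1: r(R, T) = X1.
Bind X1 := r(R, T); no other remaining equation mentions X1.
Decompose r/2: T = R,  g(one) = T.
Bind T := R; substituting into the remaining equation gives: g(one) = R. Substituting into the earlier binding gives X1 := r(R, R).
Bind R := g(one). Substituting into the earlier bindings gives X1 := r(g(one), g(one)), T := g(one).
MGU = { X1 = r(g(one), g(one)), T = g(one), R = g(one) }, so X1 = r(g(one), g(one)).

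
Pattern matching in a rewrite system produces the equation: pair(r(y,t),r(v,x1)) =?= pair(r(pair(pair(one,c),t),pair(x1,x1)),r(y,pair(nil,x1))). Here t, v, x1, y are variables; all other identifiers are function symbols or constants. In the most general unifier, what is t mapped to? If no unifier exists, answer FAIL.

FAIL

Decompose pair/2: r(y,t) =?= r(pair(pair(one,c),t),pair(x1,x1)),  r(v,x1) =?= r(y,pair(nil,x1)).
Decompose r/2: y =?= pair(pair(one,c),t),  t =?= pair(x1,x1).
Bind y := pair(pair(one,c),t); substituting into the one remaining equation that mentions y gives: r(v,x1) =?= r(pair(pair(one,c),t),pair(nil,x1)).
Bind t := pair(x1,x1); substituting into the remaining equation gives: r(v,x1) =?= r(pair(pair(one,c),pair(x1,x1)),pair(nil,x1)). Substituting into the earlier binding gives y := pair(pair(one,c),pair(x1,x1)).
Decompose r/2: v =?= pair(pair(one,c),pair(x1,x1)),  x1 =?= pair(nil,x1).
Bind v := pair(pair(one,c),pair(x1,x1)); no other remaining equation mentions v.
Occurs check fails: x1 occurs in pair(nil,x1); the equation x1 =?= pair(nil,x1) has no finite solution.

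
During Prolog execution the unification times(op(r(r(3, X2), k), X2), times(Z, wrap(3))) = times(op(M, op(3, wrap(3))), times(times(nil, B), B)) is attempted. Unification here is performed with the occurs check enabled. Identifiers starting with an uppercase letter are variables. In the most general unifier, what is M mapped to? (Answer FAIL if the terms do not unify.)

Decompose times/2: op(r(r(3, X2), k), X2) = op(M, op(3, wrap(3))),  times(Z, wrap(3)) = times(times(nil, B), B).
Decompose op/2: r(r(3, X2), k) = M,  X2 = op(3, wrap(3)).
Bind M := r(r(3, X2), k); no other remaining equation mentions M.
Bind X2 := op(3, wrap(3)); no other remaining equation mentions X2. Substituting into the earlier binding gives M := r(r(3, op(3, wrap(3))), k).
Decompose times/2: Z = times(nil, B),  wrap(3) = B.
Bind Z := times(nil, B); no other remaining equation mentions Z.
Bind B := wrap(3). Substituting into the earlier binding gives Z := times(nil, wrap(3)).
MGU = { M ↦ r(r(3, op(3, wrap(3))), k), X2 ↦ op(3, wrap(3)), Z ↦ times(nil, wrap(3)), B ↦ wrap(3) }, so M ↦ r(r(3, op(3, wrap(3))), k).

r(r(3, op(3, wrap(3))), k)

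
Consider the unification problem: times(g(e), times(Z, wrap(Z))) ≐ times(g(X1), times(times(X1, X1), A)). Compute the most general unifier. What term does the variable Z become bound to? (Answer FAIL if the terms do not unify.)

Decompose times/2: g(e) ≐ g(X1),  times(Z, wrap(Z)) ≐ times(times(X1, X1), A).
Decompose g/1: e ≐ X1.
Bind X1 := e; substituting into the remaining equation gives: times(Z, wrap(Z)) ≐ times(times(e, e), A).
Decompose times/2: Z ≐ times(e, e),  wrap(Z) ≐ A.
Bind Z := times(e, e); substituting into the remaining equation gives: wrap(times(e, e)) ≐ A.
Bind A := wrap(times(e, e)).
MGU = { X1 ↦ e, Z ↦ times(e, e), A ↦ wrap(times(e, e)) }, so Z ↦ times(e, e).

times(e, e)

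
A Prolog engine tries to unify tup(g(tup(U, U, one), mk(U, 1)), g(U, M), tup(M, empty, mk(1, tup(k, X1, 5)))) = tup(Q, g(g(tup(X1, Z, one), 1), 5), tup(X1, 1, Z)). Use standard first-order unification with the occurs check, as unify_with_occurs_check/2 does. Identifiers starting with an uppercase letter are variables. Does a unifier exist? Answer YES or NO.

Decompose tup/3: g(tup(U, U, one), mk(U, 1)) = Q,  g(U, M) = g(g(tup(X1, Z, one), 1), 5),  tup(M, empty, mk(1, tup(k, X1, 5))) = tup(X1, 1, Z).
Bind Q := g(tup(U, U, one), mk(U, 1)); no other remaining equation mentions Q.
Decompose g/2: U = g(tup(X1, Z, one), 1),  M = 5.
Bind U := g(tup(X1, Z, one), 1); no other remaining equation mentions U. Substituting into the earlier binding gives Q := g(tup(g(tup(X1, Z, one), 1), g(tup(X1, Z, one), 1), one), mk(g(tup(X1, Z, one), 1), 1)).
Bind M := 5; substituting into the remaining equation gives: tup(5, empty, mk(1, tup(k, X1, 5))) = tup(X1, 1, Z).
Decompose tup/3: 5 = X1,  empty = 1,  mk(1, tup(k, X1, 5)) = Z.
Bind X1 := 5; substituting into the one remaining equation that mentions X1 gives: mk(1, tup(k, 5, 5)) = Z. Substituting into the earlier bindings gives Q := g(tup(g(tup(5, Z, one), 1), g(tup(5, Z, one), 1), one), mk(g(tup(5, Z, one), 1), 1)), U := g(tup(5, Z, one), 1).
Clash: constants empty and 1 differ; no unifier exists.

NO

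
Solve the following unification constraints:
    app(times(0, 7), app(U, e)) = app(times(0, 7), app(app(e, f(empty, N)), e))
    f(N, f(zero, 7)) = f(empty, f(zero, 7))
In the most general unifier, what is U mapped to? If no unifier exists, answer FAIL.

Decompose app/2: times(0, 7) = times(0, 7),  app(U, e) = app(app(e, f(empty, N)), e).
Delete trivial equation times(0, 7) = times(0, 7).
Decompose app/2: U = app(e, f(empty, N)),  e = e.
Bind U := app(e, f(empty, N)); no other remaining equation mentions U.
Delete trivial equation e = e.
Decompose f/2: N = empty,  f(zero, 7) = f(zero, 7).
Bind N := empty; no other remaining equation mentions N. Substituting into the earlier binding gives U := app(e, f(empty, empty)).
Delete trivial equation f(zero, 7) = f(zero, 7).
MGU = { U -> app(e, f(empty, empty)), N -> empty }, so U -> app(e, f(empty, empty)).

app(e, f(empty, empty))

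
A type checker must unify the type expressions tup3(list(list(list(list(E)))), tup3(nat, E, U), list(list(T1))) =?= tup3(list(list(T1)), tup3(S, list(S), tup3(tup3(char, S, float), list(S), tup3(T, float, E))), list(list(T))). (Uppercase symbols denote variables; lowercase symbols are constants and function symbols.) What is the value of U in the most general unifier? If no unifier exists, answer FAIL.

Decompose tup3/3: list(list(list(list(E)))) =?= list(list(T1)),  tup3(nat, E, U) =?= tup3(S, list(S), tup3(tup3(char, S, float), list(S), tup3(T, float, E))),  list(list(T1)) =?= list(list(T)).
Decompose list/1: list(list(list(E))) =?= list(T1).
Decompose list/1: list(list(E)) =?= T1.
Bind T1 := list(list(E)); substituting into the one remaining equation that mentions T1 gives: list(list(list(list(E)))) =?= list(list(T)).
Decompose tup3/3: nat =?= S,  E =?= list(S),  U =?= tup3(tup3(char, S, float), list(S), tup3(T, float, E)).
Bind S := nat; substituting into the 2 remaining equations that mention S gives: E =?= list(nat),  U =?= tup3(tup3(char, nat, float), list(nat), tup3(T, float, E)).
Bind E := list(nat); substituting into the remaining equations gives: U =?= tup3(tup3(char, nat, float), list(nat), tup3(T, float, list(nat))),  list(list(list(list(list(nat))))) =?= list(list(T)). Substituting into the earlier binding gives T1 := list(list(list(nat))).
Bind U := tup3(tup3(char, nat, float), list(nat), tup3(T, float, list(nat))); no other remaining equation mentions U.
Decompose list/1: list(list(list(list(nat)))) =?= list(T).
Decompose list/1: list(list(list(nat))) =?= T.
Bind T := list(list(list(nat))). Substituting into the earlier binding gives U := tup3(tup3(char, nat, float), list(nat), tup3(list(list(list(nat))), float, list(nat))).
MGU = { T1 := list(list(list(nat))), S := nat, E := list(nat), U := tup3(tup3(char, nat, float), list(nat), tup3(list(list(list(nat))), float, list(nat))), T := list(list(list(nat))) }, so U := tup3(tup3(char, nat, float), list(nat), tup3(list(list(list(nat))), float, list(nat))).

tup3(tup3(char, nat, float), list(nat), tup3(list(list(list(nat))), float, list(nat)))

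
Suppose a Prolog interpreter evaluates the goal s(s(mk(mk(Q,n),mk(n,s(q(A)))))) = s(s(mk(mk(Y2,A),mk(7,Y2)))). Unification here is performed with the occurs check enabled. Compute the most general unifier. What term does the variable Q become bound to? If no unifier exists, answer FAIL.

FAIL

Decompose s/1: s(mk(mk(Q,n),mk(n,s(q(A))))) = s(mk(mk(Y2,A),mk(7,Y2))).
Decompose s/1: mk(mk(Q,n),mk(n,s(q(A)))) = mk(mk(Y2,A),mk(7,Y2)).
Decompose mk/2: mk(Q,n) = mk(Y2,A),  mk(n,s(q(A))) = mk(7,Y2).
Decompose mk/2: Q = Y2,  n = A.
Bind Q := Y2; no other remaining equation mentions Q.
Bind A := n; substituting into the remaining equation gives: mk(n,s(q(n))) = mk(7,Y2).
Decompose mk/2: n = 7,  s(q(n)) = Y2.
Clash: constants n and 7 differ; no unifier exists.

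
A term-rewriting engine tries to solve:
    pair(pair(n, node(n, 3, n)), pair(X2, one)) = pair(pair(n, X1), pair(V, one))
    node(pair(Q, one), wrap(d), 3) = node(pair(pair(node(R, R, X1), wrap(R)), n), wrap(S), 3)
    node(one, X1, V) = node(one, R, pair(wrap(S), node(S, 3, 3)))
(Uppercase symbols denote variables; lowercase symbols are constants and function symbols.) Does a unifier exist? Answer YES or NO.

NO

Decompose pair/2: pair(n, node(n, 3, n)) = pair(n, X1),  pair(X2, one) = pair(V, one).
Decompose pair/2: n = n,  node(n, 3, n) = X1.
Delete trivial equation n = n.
Bind X1 := node(n, 3, n); substituting into the 2 remaining equations that mention X1 gives: node(pair(Q, one), wrap(d), 3) = node(pair(pair(node(R, R, node(n, 3, n)), wrap(R)), n), wrap(S), 3),  node(one, node(n, 3, n), V) = node(one, R, pair(wrap(S), node(S, 3, 3))).
Decompose pair/2: X2 = V,  one = one.
Bind X2 := V; no other remaining equation mentions X2.
Delete trivial equation one = one.
Decompose node/3: pair(Q, one) = pair(pair(node(R, R, node(n, 3, n)), wrap(R)), n),  wrap(d) = wrap(S),  3 = 3.
Decompose pair/2: Q = pair(node(R, R, node(n, 3, n)), wrap(R)),  one = n.
Bind Q := pair(node(R, R, node(n, 3, n)), wrap(R)); no other remaining equation mentions Q.
Clash: constants one and n differ; no unifier exists.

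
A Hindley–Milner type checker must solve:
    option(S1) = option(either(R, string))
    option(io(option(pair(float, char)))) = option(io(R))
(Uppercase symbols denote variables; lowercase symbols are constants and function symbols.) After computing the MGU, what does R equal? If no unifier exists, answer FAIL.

option(pair(float, char))

Decompose option/1: S1 = either(R, string).
Bind S1 := either(R, string); no other remaining equation mentions S1.
Decompose option/1: io(option(pair(float, char))) = io(R).
Decompose io/1: option(pair(float, char)) = R.
Bind R := option(pair(float, char)). Substituting into the earlier binding gives S1 := either(option(pair(float, char)), string).
MGU = { S1 -> either(option(pair(float, char)), string), R -> option(pair(float, char)) }, so R -> option(pair(float, char)).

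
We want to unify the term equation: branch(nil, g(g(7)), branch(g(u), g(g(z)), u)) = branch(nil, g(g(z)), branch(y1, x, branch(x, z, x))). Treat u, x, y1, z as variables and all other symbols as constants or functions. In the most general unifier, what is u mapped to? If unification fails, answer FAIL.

branch(g(g(7)), 7, g(g(7)))

Decompose branch/3: nil = nil,  g(g(7)) = g(g(z)),  branch(g(u), g(g(z)), u) = branch(y1, x, branch(x, z, x)).
Delete trivial equation nil = nil.
Decompose g/1: g(7) = g(z).
Decompose g/1: 7 = z.
Bind z := 7; substituting into the remaining equation gives: branch(g(u), g(g(7)), u) = branch(y1, x, branch(x, 7, x)).
Decompose branch/3: g(u) = y1,  g(g(7)) = x,  u = branch(x, 7, x).
Bind y1 := g(u); no other remaining equation mentions y1.
Bind x := g(g(7)); substituting into the remaining equation gives: u = branch(g(g(7)), 7, g(g(7))).
Bind u := branch(g(g(7)), 7, g(g(7))). Substituting into the earlier binding gives y1 := g(branch(g(g(7)), 7, g(g(7)))).
MGU = { z -> 7, y1 -> g(branch(g(g(7)), 7, g(g(7)))), x -> g(g(7)), u -> branch(g(g(7)), 7, g(g(7))) }, so u -> branch(g(g(7)), 7, g(g(7))).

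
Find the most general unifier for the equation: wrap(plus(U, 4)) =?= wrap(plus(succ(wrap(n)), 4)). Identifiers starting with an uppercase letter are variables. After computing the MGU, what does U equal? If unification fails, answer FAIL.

Decompose wrap/1: plus(U, 4) =?= plus(succ(wrap(n)), 4).
Decompose plus/2: U =?= succ(wrap(n)),  4 =?= 4.
Bind U := succ(wrap(n)); no other remaining equation mentions U.
Delete trivial equation 4 =?= 4.
MGU = { U ↦ succ(wrap(n)) }, so U ↦ succ(wrap(n)).

succ(wrap(n))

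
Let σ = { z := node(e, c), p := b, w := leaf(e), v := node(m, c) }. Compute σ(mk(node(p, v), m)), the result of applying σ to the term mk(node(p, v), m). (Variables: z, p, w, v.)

Replace each occurrence of p with b.
Replace each occurrence of v with node(m, c).
Result: mk(node(b, node(m, c)), m).

mk(node(b, node(m, c)), m)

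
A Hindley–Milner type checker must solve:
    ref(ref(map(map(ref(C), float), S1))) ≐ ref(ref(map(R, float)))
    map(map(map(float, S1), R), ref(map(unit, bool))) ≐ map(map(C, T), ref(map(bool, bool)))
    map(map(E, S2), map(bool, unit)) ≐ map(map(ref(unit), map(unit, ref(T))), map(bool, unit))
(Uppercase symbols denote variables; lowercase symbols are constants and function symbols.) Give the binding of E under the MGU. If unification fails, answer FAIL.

FAIL

Decompose ref/1: ref(map(map(ref(C), float), S1)) ≐ ref(map(R, float)).
Decompose ref/1: map(map(ref(C), float), S1) ≐ map(R, float).
Decompose map/2: map(ref(C), float) ≐ R,  S1 ≐ float.
Bind R := map(ref(C), float); substituting into the one remaining equation that mentions R gives: map(map(map(float, S1), map(ref(C), float)), ref(map(unit, bool))) ≐ map(map(C, T), ref(map(bool, bool))).
Bind S1 := float; substituting into the one remaining equation that mentions S1 gives: map(map(map(float, float), map(ref(C), float)), ref(map(unit, bool))) ≐ map(map(C, T), ref(map(bool, bool))).
Decompose map/2: map(map(float, float), map(ref(C), float)) ≐ map(C, T),  ref(map(unit, bool)) ≐ ref(map(bool, bool)).
Decompose map/2: map(float, float) ≐ C,  map(ref(C), float) ≐ T.
Bind C := map(float, float); substituting into the one remaining equation that mentions C gives: map(ref(map(float, float)), float) ≐ T. Substituting into the earlier binding gives R := map(ref(map(float, float)), float).
Bind T := map(ref(map(float, float)), float); substituting into the one remaining equation that mentions T gives: map(map(E, S2), map(bool, unit)) ≐ map(map(ref(unit), map(unit, ref(map(ref(map(float, float)), float)))), map(bool, unit)).
Decompose ref/1: map(unit, bool) ≐ map(bool, bool).
Decompose map/2: unit ≐ bool,  bool ≐ bool.
Clash: constants unit and bool differ; no unifier exists.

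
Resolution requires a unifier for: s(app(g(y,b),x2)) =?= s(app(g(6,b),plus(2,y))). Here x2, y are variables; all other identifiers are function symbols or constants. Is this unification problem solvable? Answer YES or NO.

YES

Decompose s/1: app(g(y,b),x2) =?= app(g(6,b),plus(2,y)).
Decompose app/2: g(y,b) =?= g(6,b),  x2 =?= plus(2,y).
Decompose g/2: y =?= 6,  b =?= b.
Bind y := 6; substituting into the one remaining equation that mentions y gives: x2 =?= plus(2,6).
Delete trivial equation b =?= b.
Bind x2 := plus(2,6).
No equations remain and no clash or occurs-check failure arose, so a unifier exists.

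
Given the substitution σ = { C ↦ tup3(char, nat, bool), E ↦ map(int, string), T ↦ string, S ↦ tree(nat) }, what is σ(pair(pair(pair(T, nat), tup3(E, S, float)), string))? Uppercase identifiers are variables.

pair(pair(pair(string, nat), tup3(map(int, string), tree(nat), float)), string)

Replace each occurrence of E with map(int, string).
Replace each occurrence of T with string.
Replace each occurrence of S with tree(nat).
Result: pair(pair(pair(string, nat), tup3(map(int, string), tree(nat), float)), string).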